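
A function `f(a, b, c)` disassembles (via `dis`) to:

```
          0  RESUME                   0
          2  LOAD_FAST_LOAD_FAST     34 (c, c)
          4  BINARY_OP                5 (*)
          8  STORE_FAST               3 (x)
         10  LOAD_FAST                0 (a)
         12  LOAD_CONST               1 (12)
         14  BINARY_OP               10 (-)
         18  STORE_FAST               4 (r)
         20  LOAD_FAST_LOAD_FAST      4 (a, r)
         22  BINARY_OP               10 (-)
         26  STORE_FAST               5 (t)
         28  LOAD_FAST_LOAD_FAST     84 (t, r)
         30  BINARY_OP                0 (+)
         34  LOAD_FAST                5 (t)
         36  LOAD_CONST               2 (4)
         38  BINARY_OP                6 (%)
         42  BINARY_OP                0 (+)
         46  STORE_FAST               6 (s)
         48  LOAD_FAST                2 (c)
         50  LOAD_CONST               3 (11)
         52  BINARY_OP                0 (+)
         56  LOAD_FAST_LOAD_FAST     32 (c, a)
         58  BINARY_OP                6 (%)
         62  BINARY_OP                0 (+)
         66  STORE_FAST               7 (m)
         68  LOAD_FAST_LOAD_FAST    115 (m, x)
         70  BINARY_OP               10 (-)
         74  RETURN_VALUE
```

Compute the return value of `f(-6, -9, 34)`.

-1113

LOAD_FAST_LOAD_FAST c,c → push 34,34. Stack: [34, 34]
BINARY_OP * → 34 * 34 = 1156. Stack: [1156]
STORE_FAST x → x=1156. Stack: []
LOAD_FAST a → push -6. Stack: [-6]
LOAD_CONST → push 12. Stack: [-6, 12]
BINARY_OP - → -6 - 12 = -18. Stack: [-18]
STORE_FAST r → r=-18. Stack: []
LOAD_FAST_LOAD_FAST a,r → push -6,-18. Stack: [-6, -18]
BINARY_OP - → -6 - -18 = 12. Stack: [12]
STORE_FAST t → t=12. Stack: []
LOAD_FAST_LOAD_FAST t,r → push 12,-18. Stack: [12, -18]
BINARY_OP + → 12 + -18 = -6. Stack: [-6]
LOAD_FAST t → push 12. Stack: [-6, 12]
LOAD_CONST → push 4. Stack: [-6, 12, 4]
BINARY_OP % → 12 % 4 = 0. Stack: [-6, 0]
BINARY_OP + → -6 + 0 = -6. Stack: [-6]
STORE_FAST s → s=-6. Stack: []
LOAD_FAST c → push 34. Stack: [34]
LOAD_CONST → push 11. Stack: [34, 11]
BINARY_OP + → 34 + 11 = 45. Stack: [45]
LOAD_FAST_LOAD_FAST c,a → push 34,-6. Stack: [45, 34, -6]
BINARY_OP % → 34 % -6 = -2. Stack: [45, -2]
BINARY_OP + → 45 + -2 = 43. Stack: [43]
STORE_FAST m → m=43. Stack: []
LOAD_FAST_LOAD_FAST m,x → push 43,1156. Stack: [43, 1156]
BINARY_OP - → 43 - 1156 = -1113. Stack: [-1113]
RETURN_VALUE → return -1113.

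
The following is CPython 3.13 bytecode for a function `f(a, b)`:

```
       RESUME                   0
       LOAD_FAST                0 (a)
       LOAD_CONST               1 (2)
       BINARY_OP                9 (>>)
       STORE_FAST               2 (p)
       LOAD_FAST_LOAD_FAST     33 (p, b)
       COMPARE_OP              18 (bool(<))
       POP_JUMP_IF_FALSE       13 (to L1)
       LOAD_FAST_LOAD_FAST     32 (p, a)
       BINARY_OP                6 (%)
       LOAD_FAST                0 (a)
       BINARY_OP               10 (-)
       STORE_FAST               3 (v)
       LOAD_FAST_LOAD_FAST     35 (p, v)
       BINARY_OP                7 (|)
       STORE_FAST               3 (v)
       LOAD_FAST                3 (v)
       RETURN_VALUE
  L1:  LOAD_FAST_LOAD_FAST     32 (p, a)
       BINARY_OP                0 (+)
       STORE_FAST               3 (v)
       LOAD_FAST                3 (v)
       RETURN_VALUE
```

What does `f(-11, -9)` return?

-14

LOAD_FAST a → push -11. Stack: [-11]
LOAD_CONST → push 2. Stack: [-11, 2]
BINARY_OP >> → -11 >> 2 = -3. Stack: [-3]
STORE_FAST p → p=-3. Stack: []
LOAD_FAST_LOAD_FAST p,b → push -3,-9. Stack: [-3, -9]
COMPARE_OP bool(<) → -3 vs -9 = False. Stack: [False]
POP_JUMP_IF_FALSE → pop False; jump. Stack: []
LOAD_FAST_LOAD_FAST p,a → push -3,-11. Stack: [-3, -11]
BINARY_OP + → -3 + -11 = -14. Stack: [-14]
STORE_FAST v → v=-14. Stack: []
LOAD_FAST v → push -14. Stack: [-14]
RETURN_VALUE → return -14.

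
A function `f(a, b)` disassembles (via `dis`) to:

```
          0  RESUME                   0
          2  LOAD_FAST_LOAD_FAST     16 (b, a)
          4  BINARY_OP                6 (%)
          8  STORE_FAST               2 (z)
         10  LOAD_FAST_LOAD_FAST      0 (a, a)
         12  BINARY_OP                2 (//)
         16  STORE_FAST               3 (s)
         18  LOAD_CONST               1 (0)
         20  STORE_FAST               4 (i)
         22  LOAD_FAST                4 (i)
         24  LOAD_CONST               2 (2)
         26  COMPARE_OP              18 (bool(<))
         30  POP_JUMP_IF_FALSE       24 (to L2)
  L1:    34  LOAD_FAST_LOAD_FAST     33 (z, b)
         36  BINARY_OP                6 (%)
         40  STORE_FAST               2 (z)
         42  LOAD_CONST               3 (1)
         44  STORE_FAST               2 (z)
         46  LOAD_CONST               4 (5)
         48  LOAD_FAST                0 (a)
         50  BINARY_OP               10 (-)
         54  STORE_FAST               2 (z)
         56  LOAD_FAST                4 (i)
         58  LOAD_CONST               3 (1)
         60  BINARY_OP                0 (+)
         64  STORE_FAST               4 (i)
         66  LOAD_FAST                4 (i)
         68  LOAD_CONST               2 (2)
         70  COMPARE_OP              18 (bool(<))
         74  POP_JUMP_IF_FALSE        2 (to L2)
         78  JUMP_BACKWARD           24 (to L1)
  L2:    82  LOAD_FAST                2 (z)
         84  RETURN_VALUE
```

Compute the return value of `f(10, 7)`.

-5

LOAD_FAST_LOAD_FAST b,a → push 7,10. Stack: [7, 10]
BINARY_OP % → 7 % 10 = 7. Stack: [7]
STORE_FAST z → z=7. Stack: []
LOAD_FAST_LOAD_FAST a,a → push 10,10. Stack: [10, 10]
BINARY_OP // → 10 // 10 = 1. Stack: [1]
STORE_FAST s → s=1. Stack: []
LOAD_CONST → push 0. Stack: [0]
STORE_FAST i → i=0. Stack: []
LOAD_FAST i → push 0. Stack: [0]
LOAD_CONST → push 2. Stack: [0, 2]
COMPARE_OP bool(<) → 0 vs 2 = True. Stack: [True]
POP_JUMP_IF_FALSE → pop True; no jump. Stack: []
LOAD_FAST_LOAD_FAST z,b → push 7,7. Stack: [7, 7]
BINARY_OP % → 7 % 7 = 0. Stack: [0]
STORE_FAST z → z=0. Stack: []
LOAD_CONST → push 1. Stack: [1]
STORE_FAST z → z=1. Stack: []
LOAD_CONST → push 5. Stack: [5]
LOAD_FAST a → push 10. Stack: [5, 10]
BINARY_OP - → 5 - 10 = -5. Stack: [-5]
STORE_FAST z → z=-5. Stack: []
LOAD_FAST i → push 0. Stack: [0]
LOAD_CONST → push 1. Stack: [0, 1]
BINARY_OP + → 0 + 1 = 1. Stack: [1]
STORE_FAST i → i=1. Stack: []
LOAD_FAST i → push 1. Stack: [1]
LOAD_CONST → push 2. Stack: [1, 2]
COMPARE_OP bool(<) → 1 vs 2 = True. Stack: [True]
POP_JUMP_IF_FALSE → pop True; no jump. Stack: []
LOAD_FAST_LOAD_FAST z,b → push -5,7. Stack: [-5, 7]
BINARY_OP % → -5 % 7 = 2. Stack: [2]
STORE_FAST z → z=2. Stack: []
LOAD_CONST → push 1. Stack: [1]
STORE_FAST z → z=1. Stack: []
LOAD_CONST → push 5. Stack: [5]
LOAD_FAST a → push 10. Stack: [5, 10]
BINARY_OP - → 5 - 10 = -5. Stack: [-5]
STORE_FAST z → z=-5. Stack: []
LOAD_FAST i → push 1. Stack: [1]
LOAD_CONST → push 1. Stack: [1, 1]
BINARY_OP + → 1 + 1 = 2. Stack: [2]
STORE_FAST i → i=2. Stack: []
LOAD_FAST i → push 2. Stack: [2]
LOAD_CONST → push 2. Stack: [2, 2]
COMPARE_OP bool(<) → 2 vs 2 = False. Stack: [False]
POP_JUMP_IF_FALSE → pop False; jump. Stack: []
LOAD_FAST z → push -5. Stack: [-5]
RETURN_VALUE → return -5.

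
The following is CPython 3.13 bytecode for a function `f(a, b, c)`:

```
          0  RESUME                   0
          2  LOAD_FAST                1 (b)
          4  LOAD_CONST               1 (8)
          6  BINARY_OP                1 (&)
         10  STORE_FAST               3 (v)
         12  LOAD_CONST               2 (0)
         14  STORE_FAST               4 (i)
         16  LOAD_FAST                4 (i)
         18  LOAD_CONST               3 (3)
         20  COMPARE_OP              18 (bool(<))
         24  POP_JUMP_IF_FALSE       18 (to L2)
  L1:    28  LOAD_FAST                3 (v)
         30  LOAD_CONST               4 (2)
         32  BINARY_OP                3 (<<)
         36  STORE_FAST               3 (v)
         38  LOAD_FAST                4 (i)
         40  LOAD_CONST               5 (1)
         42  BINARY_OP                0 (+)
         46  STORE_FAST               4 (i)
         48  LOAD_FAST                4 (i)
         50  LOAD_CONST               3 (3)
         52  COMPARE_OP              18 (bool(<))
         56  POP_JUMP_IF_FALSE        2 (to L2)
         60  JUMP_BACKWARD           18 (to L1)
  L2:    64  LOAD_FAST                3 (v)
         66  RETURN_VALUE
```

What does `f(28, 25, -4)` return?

512

LOAD_FAST b → push 25. Stack: [25]
LOAD_CONST → push 8. Stack: [25, 8]
BINARY_OP & → 25 & 8 = 8. Stack: [8]
STORE_FAST v → v=8. Stack: []
LOAD_CONST → push 0. Stack: [0]
STORE_FAST i → i=0. Stack: []
LOAD_FAST i → push 0. Stack: [0]
LOAD_CONST → push 3. Stack: [0, 3]
COMPARE_OP bool(<) → 0 vs 3 = True. Stack: [True]
POP_JUMP_IF_FALSE → pop True; no jump. Stack: []
LOAD_FAST v → push 8. Stack: [8]
LOAD_CONST → push 2. Stack: [8, 2]
BINARY_OP << → 8 << 2 = 32. Stack: [32]
STORE_FAST v → v=32. Stack: []
LOAD_FAST i → push 0. Stack: [0]
LOAD_CONST → push 1. Stack: [0, 1]
BINARY_OP + → 0 + 1 = 1. Stack: [1]
STORE_FAST i → i=1. Stack: []
LOAD_FAST i → push 1. Stack: [1]
LOAD_CONST → push 3. Stack: [1, 3]
COMPARE_OP bool(<) → 1 vs 3 = True. Stack: [True]
POP_JUMP_IF_FALSE → pop True; no jump. Stack: []
LOAD_FAST v → push 32. Stack: [32]
LOAD_CONST → push 2. Stack: [32, 2]
BINARY_OP << → 32 << 2 = 128. Stack: [128]
STORE_FAST v → v=128. Stack: []
LOAD_FAST i → push 1. Stack: [1]
LOAD_CONST → push 1. Stack: [1, 1]
BINARY_OP + → 1 + 1 = 2. Stack: [2]
STORE_FAST i → i=2. Stack: []
LOAD_FAST i → push 2. Stack: [2]
LOAD_CONST → push 3. Stack: [2, 3]
COMPARE_OP bool(<) → 2 vs 3 = True. Stack: [True]
POP_JUMP_IF_FALSE → pop True; no jump. Stack: []
LOAD_FAST v → push 128. Stack: [128]
LOAD_CONST → push 2. Stack: [128, 2]
BINARY_OP << → 128 << 2 = 512. Stack: [512]
STORE_FAST v → v=512. Stack: []
LOAD_FAST i → push 2. Stack: [2]
LOAD_CONST → push 1. Stack: [2, 1]
BINARY_OP + → 2 + 1 = 3. Stack: [3]
STORE_FAST i → i=3. Stack: []
LOAD_FAST i → push 3. Stack: [3]
LOAD_CONST → push 3. Stack: [3, 3]
COMPARE_OP bool(<) → 3 vs 3 = False. Stack: [False]
POP_JUMP_IF_FALSE → pop False; jump. Stack: []
LOAD_FAST v → push 512. Stack: [512]
RETURN_VALUE → return 512.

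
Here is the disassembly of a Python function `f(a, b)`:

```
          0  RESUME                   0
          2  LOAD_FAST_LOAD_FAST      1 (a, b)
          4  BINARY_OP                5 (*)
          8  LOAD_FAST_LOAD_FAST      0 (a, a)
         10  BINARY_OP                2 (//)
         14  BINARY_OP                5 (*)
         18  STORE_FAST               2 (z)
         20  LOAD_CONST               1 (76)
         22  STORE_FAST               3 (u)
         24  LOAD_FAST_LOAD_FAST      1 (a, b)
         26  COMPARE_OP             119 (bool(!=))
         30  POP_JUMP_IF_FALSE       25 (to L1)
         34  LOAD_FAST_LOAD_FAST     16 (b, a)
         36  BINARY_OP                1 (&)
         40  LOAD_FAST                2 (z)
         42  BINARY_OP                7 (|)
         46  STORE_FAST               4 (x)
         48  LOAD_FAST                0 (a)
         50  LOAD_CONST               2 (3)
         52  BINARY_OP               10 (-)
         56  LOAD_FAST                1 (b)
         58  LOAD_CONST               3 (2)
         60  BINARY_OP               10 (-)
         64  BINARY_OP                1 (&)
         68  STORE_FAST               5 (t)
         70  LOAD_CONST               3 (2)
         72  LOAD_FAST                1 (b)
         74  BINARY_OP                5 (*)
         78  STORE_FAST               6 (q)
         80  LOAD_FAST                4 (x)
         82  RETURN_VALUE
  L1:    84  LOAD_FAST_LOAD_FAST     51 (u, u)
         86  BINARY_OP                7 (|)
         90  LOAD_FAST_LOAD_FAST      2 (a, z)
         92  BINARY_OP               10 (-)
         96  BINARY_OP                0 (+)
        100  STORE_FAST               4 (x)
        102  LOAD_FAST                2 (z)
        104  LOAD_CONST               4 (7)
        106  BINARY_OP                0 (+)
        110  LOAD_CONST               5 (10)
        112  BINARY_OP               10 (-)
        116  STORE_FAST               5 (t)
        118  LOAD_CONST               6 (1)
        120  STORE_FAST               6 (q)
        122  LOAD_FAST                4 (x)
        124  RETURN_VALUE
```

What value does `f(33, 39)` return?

1319

LOAD_FAST_LOAD_FAST a,b → push 33,39. Stack: [33, 39]
BINARY_OP * → 33 * 39 = 1287. Stack: [1287]
LOAD_FAST_LOAD_FAST a,a → push 33,33. Stack: [1287, 33, 33]
BINARY_OP // → 33 // 33 = 1. Stack: [1287, 1]
BINARY_OP * → 1287 * 1 = 1287. Stack: [1287]
STORE_FAST z → z=1287. Stack: []
LOAD_CONST → push 76. Stack: [76]
STORE_FAST u → u=76. Stack: []
LOAD_FAST_LOAD_FAST a,b → push 33,39. Stack: [33, 39]
COMPARE_OP bool(!=) → 33 vs 39 = True. Stack: [True]
POP_JUMP_IF_FALSE → pop True; no jump. Stack: []
LOAD_FAST_LOAD_FAST b,a → push 39,33. Stack: [39, 33]
BINARY_OP & → 39 & 33 = 33. Stack: [33]
LOAD_FAST z → push 1287. Stack: [33, 1287]
BINARY_OP | → 33 | 1287 = 1319. Stack: [1319]
STORE_FAST x → x=1319. Stack: []
LOAD_FAST a → push 33. Stack: [33]
LOAD_CONST → push 3. Stack: [33, 3]
BINARY_OP - → 33 - 3 = 30. Stack: [30]
LOAD_FAST b → push 39. Stack: [30, 39]
LOAD_CONST → push 2. Stack: [30, 39, 2]
BINARY_OP - → 39 - 2 = 37. Stack: [30, 37]
BINARY_OP & → 30 & 37 = 4. Stack: [4]
STORE_FAST t → t=4. Stack: []
LOAD_CONST → push 2. Stack: [2]
LOAD_FAST b → push 39. Stack: [2, 39]
BINARY_OP * → 2 * 39 = 78. Stack: [78]
STORE_FAST q → q=78. Stack: []
LOAD_FAST x → push 1319. Stack: [1319]
RETURN_VALUE → return 1319.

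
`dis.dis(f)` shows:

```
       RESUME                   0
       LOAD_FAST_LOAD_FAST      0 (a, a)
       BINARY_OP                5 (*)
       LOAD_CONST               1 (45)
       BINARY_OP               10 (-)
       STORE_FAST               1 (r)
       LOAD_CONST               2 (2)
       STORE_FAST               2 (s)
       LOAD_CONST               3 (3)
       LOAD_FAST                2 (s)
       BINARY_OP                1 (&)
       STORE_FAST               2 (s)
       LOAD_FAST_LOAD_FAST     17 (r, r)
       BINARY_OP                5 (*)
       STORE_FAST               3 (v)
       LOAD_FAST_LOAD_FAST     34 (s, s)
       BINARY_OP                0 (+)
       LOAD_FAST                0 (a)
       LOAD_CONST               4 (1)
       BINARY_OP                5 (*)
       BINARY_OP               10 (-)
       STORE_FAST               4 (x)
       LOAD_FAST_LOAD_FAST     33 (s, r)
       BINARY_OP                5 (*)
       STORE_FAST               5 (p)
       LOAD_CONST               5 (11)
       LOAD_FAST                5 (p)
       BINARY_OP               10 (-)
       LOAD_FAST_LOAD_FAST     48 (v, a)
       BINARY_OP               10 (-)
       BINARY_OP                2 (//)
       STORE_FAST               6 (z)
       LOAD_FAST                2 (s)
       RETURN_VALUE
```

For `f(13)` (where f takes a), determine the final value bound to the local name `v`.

15376

LOAD_FAST_LOAD_FAST a,a → push 13,13. Stack: [13, 13]
BINARY_OP * → 13 * 13 = 169. Stack: [169]
LOAD_CONST → push 45. Stack: [169, 45]
BINARY_OP - → 169 - 45 = 124. Stack: [124]
STORE_FAST r → r=124. Stack: []
LOAD_CONST → push 2. Stack: [2]
STORE_FAST s → s=2. Stack: []
LOAD_CONST → push 3. Stack: [3]
LOAD_FAST s → push 2. Stack: [3, 2]
BINARY_OP & → 3 & 2 = 2. Stack: [2]
STORE_FAST s → s=2. Stack: []
LOAD_FAST_LOAD_FAST r,r → push 124,124. Stack: [124, 124]
BINARY_OP * → 124 * 124 = 15376. Stack: [15376]
STORE_FAST v → v=15376. Stack: []
LOAD_FAST_LOAD_FAST s,s → push 2,2. Stack: [2, 2]
BINARY_OP + → 2 + 2 = 4. Stack: [4]
LOAD_FAST a → push 13. Stack: [4, 13]
LOAD_CONST → push 1. Stack: [4, 13, 1]
BINARY_OP * → 13 * 1 = 13. Stack: [4, 13]
BINARY_OP - → 4 - 13 = -9. Stack: [-9]
STORE_FAST x → x=-9. Stack: []
LOAD_FAST_LOAD_FAST s,r → push 2,124. Stack: [2, 124]
BINARY_OP * → 2 * 124 = 248. Stack: [248]
STORE_FAST p → p=248. Stack: []
LOAD_CONST → push 11. Stack: [11]
LOAD_FAST p → push 248. Stack: [11, 248]
BINARY_OP - → 11 - 248 = -237. Stack: [-237]
LOAD_FAST_LOAD_FAST v,a → push 15376,13. Stack: [-237, 15376, 13]
BINARY_OP - → 15376 - 13 = 15363. Stack: [-237, 15363]
BINARY_OP // → -237 // 15363 = -1. Stack: [-1]
STORE_FAST z → z=-1. Stack: []
LOAD_FAST s → push 2. Stack: [2]
RETURN_VALUE → return 2.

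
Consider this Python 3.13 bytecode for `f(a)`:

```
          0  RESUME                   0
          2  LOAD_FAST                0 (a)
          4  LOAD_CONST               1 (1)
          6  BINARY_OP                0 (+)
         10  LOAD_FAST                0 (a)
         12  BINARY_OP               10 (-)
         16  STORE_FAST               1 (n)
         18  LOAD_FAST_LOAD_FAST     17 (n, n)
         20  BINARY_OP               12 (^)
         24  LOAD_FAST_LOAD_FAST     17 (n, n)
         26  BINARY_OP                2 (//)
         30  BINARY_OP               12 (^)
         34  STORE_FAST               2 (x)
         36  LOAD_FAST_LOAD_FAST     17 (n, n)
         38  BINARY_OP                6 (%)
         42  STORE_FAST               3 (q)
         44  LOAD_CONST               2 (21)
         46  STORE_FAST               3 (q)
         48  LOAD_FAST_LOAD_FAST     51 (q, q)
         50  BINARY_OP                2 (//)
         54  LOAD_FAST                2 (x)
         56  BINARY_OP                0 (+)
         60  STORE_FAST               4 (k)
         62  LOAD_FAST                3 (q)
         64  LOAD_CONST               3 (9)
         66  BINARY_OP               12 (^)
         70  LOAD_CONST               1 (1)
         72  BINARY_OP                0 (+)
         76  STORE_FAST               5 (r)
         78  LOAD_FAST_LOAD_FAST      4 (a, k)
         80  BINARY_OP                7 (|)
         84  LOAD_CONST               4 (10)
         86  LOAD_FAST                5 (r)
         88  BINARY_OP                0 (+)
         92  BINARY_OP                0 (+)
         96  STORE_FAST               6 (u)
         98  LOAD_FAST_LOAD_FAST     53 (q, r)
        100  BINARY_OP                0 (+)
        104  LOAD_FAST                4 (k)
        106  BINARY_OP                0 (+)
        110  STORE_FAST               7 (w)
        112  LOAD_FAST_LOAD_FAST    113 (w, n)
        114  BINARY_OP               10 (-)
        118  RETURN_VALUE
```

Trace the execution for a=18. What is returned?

51

LOAD_FAST a → push 18. Stack: [18]
LOAD_CONST → push 1. Stack: [18, 1]
BINARY_OP + → 18 + 1 = 19. Stack: [19]
LOAD_FAST a → push 18. Stack: [19, 18]
BINARY_OP - → 19 - 18 = 1. Stack: [1]
STORE_FAST n → n=1. Stack: []
LOAD_FAST_LOAD_FAST n,n → push 1,1. Stack: [1, 1]
BINARY_OP ^ → 1 ^ 1 = 0. Stack: [0]
LOAD_FAST_LOAD_FAST n,n → push 1,1. Stack: [0, 1, 1]
BINARY_OP // → 1 // 1 = 1. Stack: [0, 1]
BINARY_OP ^ → 0 ^ 1 = 1. Stack: [1]
STORE_FAST x → x=1. Stack: []
LOAD_FAST_LOAD_FAST n,n → push 1,1. Stack: [1, 1]
BINARY_OP % → 1 % 1 = 0. Stack: [0]
STORE_FAST q → q=0. Stack: []
LOAD_CONST → push 21. Stack: [21]
STORE_FAST q → q=21. Stack: []
LOAD_FAST_LOAD_FAST q,q → push 21,21. Stack: [21, 21]
BINARY_OP // → 21 // 21 = 1. Stack: [1]
LOAD_FAST x → push 1. Stack: [1, 1]
BINARY_OP + → 1 + 1 = 2. Stack: [2]
STORE_FAST k → k=2. Stack: []
LOAD_FAST q → push 21. Stack: [21]
LOAD_CONST → push 9. Stack: [21, 9]
BINARY_OP ^ → 21 ^ 9 = 28. Stack: [28]
LOAD_CONST → push 1. Stack: [28, 1]
BINARY_OP + → 28 + 1 = 29. Stack: [29]
STORE_FAST r → r=29. Stack: []
LOAD_FAST_LOAD_FAST a,k → push 18,2. Stack: [18, 2]
BINARY_OP | → 18 | 2 = 18. Stack: [18]
LOAD_CONST → push 10. Stack: [18, 10]
LOAD_FAST r → push 29. Stack: [18, 10, 29]
BINARY_OP + → 10 + 29 = 39. Stack: [18, 39]
BINARY_OP + → 18 + 39 = 57. Stack: [57]
STORE_FAST u → u=57. Stack: []
LOAD_FAST_LOAD_FAST q,r → push 21,29. Stack: [21, 29]
BINARY_OP + → 21 + 29 = 50. Stack: [50]
LOAD_FAST k → push 2. Stack: [50, 2]
BINARY_OP + → 50 + 2 = 52. Stack: [52]
STORE_FAST w → w=52. Stack: []
LOAD_FAST_LOAD_FAST w,n → push 52,1. Stack: [52, 1]
BINARY_OP - → 52 - 1 = 51. Stack: [51]
RETURN_VALUE → return 51.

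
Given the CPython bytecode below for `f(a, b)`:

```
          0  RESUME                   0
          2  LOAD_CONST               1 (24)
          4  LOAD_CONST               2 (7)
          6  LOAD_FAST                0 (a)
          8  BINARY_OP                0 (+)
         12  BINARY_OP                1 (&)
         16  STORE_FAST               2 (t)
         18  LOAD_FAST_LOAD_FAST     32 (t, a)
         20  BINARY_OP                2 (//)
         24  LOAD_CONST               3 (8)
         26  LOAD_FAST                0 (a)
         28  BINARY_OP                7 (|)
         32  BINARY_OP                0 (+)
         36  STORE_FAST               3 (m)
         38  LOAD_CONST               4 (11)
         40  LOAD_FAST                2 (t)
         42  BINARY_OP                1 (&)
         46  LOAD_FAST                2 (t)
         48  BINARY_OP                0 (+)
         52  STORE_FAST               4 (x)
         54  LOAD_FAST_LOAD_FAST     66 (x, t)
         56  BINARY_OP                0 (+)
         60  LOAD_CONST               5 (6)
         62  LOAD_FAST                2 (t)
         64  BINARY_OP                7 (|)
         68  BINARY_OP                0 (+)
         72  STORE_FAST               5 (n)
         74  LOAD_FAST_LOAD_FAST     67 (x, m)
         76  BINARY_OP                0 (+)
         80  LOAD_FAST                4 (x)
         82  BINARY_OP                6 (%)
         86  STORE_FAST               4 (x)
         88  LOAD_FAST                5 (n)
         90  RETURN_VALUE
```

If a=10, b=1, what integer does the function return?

54

LOAD_CONST → push 24. Stack: [24]
LOAD_CONST → push 7. Stack: [24, 7]
LOAD_FAST a → push 10. Stack: [24, 7, 10]
BINARY_OP + → 7 + 10 = 17. Stack: [24, 17]
BINARY_OP & → 24 & 17 = 16. Stack: [16]
STORE_FAST t → t=16. Stack: []
LOAD_FAST_LOAD_FAST t,a → push 16,10. Stack: [16, 10]
BINARY_OP // → 16 // 10 = 1. Stack: [1]
LOAD_CONST → push 8. Stack: [1, 8]
LOAD_FAST a → push 10. Stack: [1, 8, 10]
BINARY_OP | → 8 | 10 = 10. Stack: [1, 10]
BINARY_OP + → 1 + 10 = 11. Stack: [11]
STORE_FAST m → m=11. Stack: []
LOAD_CONST → push 11. Stack: [11]
LOAD_FAST t → push 16. Stack: [11, 16]
BINARY_OP & → 11 & 16 = 0. Stack: [0]
LOAD_FAST t → push 16. Stack: [0, 16]
BINARY_OP + → 0 + 16 = 16. Stack: [16]
STORE_FAST x → x=16. Stack: []
LOAD_FAST_LOAD_FAST x,t → push 16,16. Stack: [16, 16]
BINARY_OP + → 16 + 16 = 32. Stack: [32]
LOAD_CONST → push 6. Stack: [32, 6]
LOAD_FAST t → push 16. Stack: [32, 6, 16]
BINARY_OP | → 6 | 16 = 22. Stack: [32, 22]
BINARY_OP + → 32 + 22 = 54. Stack: [54]
STORE_FAST n → n=54. Stack: []
LOAD_FAST_LOAD_FAST x,m → push 16,11. Stack: [16, 11]
BINARY_OP + → 16 + 11 = 27. Stack: [27]
LOAD_FAST x → push 16. Stack: [27, 16]
BINARY_OP % → 27 % 16 = 11. Stack: [11]
STORE_FAST x → x=11. Stack: []
LOAD_FAST n → push 54. Stack: [54]
RETURN_VALUE → return 54.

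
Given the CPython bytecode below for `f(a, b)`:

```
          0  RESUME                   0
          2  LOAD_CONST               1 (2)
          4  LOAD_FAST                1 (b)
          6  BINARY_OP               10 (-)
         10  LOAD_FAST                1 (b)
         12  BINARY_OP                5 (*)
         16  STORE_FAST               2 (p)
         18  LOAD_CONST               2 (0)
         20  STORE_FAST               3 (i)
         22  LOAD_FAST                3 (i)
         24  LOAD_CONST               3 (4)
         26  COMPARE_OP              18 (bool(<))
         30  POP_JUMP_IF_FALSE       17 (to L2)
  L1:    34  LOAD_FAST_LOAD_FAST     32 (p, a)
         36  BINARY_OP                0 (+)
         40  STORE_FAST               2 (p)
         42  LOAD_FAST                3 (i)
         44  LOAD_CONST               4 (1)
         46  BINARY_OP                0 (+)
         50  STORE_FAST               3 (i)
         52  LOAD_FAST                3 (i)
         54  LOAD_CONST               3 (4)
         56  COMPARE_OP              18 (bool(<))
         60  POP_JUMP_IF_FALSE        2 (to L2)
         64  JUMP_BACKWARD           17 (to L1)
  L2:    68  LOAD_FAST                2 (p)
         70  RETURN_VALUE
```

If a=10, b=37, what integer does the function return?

LOAD_CONST → push 2. Stack: [2]
LOAD_FAST b → push 37. Stack: [2, 37]
BINARY_OP - → 2 - 37 = -35. Stack: [-35]
LOAD_FAST b → push 37. Stack: [-35, 37]
BINARY_OP * → -35 * 37 = -1295. Stack: [-1295]
STORE_FAST p → p=-1295. Stack: []
LOAD_CONST → push 0. Stack: [0]
STORE_FAST i → i=0. Stack: []
LOAD_FAST i → push 0. Stack: [0]
LOAD_CONST → push 4. Stack: [0, 4]
COMPARE_OP bool(<) → 0 vs 4 = True. Stack: [True]
POP_JUMP_IF_FALSE → pop True; no jump. Stack: []
LOAD_FAST_LOAD_FAST p,a → push -1295,10. Stack: [-1295, 10]
BINARY_OP + → -1295 + 10 = -1285. Stack: [-1285]
STORE_FAST p → p=-1285. Stack: []
LOAD_FAST i → push 0. Stack: [0]
LOAD_CONST → push 1. Stack: [0, 1]
BINARY_OP + → 0 + 1 = 1. Stack: [1]
STORE_FAST i → i=1. Stack: []
LOAD_FAST i → push 1. Stack: [1]
LOAD_CONST → push 4. Stack: [1, 4]
COMPARE_OP bool(<) → 1 vs 4 = True. Stack: [True]
POP_JUMP_IF_FALSE → pop True; no jump. Stack: []
LOAD_FAST_LOAD_FAST p,a → push -1285,10. Stack: [-1285, 10]
BINARY_OP + → -1285 + 10 = -1275. Stack: [-1275]
STORE_FAST p → p=-1275. Stack: []
LOAD_FAST i → push 1. Stack: [1]
LOAD_CONST → push 1. Stack: [1, 1]
BINARY_OP + → 1 + 1 = 2. Stack: [2]
STORE_FAST i → i=2. Stack: []
LOAD_FAST i → push 2. Stack: [2]
LOAD_CONST → push 4. Stack: [2, 4]
COMPARE_OP bool(<) → 2 vs 4 = True. Stack: [True]
POP_JUMP_IF_FALSE → pop True; no jump. Stack: []
LOAD_FAST_LOAD_FAST p,a → push -1275,10. Stack: [-1275, 10]
BINARY_OP + → -1275 + 10 = -1265. Stack: [-1265]
STORE_FAST p → p=-1265. Stack: []
LOAD_FAST i → push 2. Stack: [2]
LOAD_CONST → push 1. Stack: [2, 1]
BINARY_OP + → 2 + 1 = 3. Stack: [3]
STORE_FAST i → i=3. Stack: []
LOAD_FAST i → push 3. Stack: [3]
LOAD_CONST → push 4. Stack: [3, 4]
COMPARE_OP bool(<) → 3 vs 4 = True. Stack: [True]
POP_JUMP_IF_FALSE → pop True; no jump. Stack: []
LOAD_FAST_LOAD_FAST p,a → push -1265,10. Stack: [-1265, 10]
BINARY_OP + → -1265 + 10 = -1255. Stack: [-1255]
STORE_FAST p → p=-1255. Stack: []
LOAD_FAST i → push 3. Stack: [3]
LOAD_CONST → push 1. Stack: [3, 1]
BINARY_OP + → 3 + 1 = 4. Stack: [4]
STORE_FAST i → i=4. Stack: []
LOAD_FAST i → push 4. Stack: [4]
LOAD_CONST → push 4. Stack: [4, 4]
COMPARE_OP bool(<) → 4 vs 4 = False. Stack: [False]
POP_JUMP_IF_FALSE → pop False; jump. Stack: []
LOAD_FAST p → push -1255. Stack: [-1255]
RETURN_VALUE → return -1255.

-1255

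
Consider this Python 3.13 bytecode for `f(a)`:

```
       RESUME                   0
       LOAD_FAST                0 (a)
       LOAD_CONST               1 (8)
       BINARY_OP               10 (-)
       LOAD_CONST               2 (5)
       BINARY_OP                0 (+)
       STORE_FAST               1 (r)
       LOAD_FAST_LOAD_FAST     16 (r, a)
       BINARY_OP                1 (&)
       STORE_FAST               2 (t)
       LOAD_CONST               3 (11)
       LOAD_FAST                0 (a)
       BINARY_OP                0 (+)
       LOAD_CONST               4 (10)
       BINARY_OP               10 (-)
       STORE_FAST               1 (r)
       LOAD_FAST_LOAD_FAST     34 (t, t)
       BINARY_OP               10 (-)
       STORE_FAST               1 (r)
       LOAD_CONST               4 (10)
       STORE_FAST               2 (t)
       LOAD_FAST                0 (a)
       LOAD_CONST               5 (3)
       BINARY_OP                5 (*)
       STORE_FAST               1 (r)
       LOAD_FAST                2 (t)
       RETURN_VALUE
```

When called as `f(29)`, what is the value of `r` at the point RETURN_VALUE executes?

LOAD_FAST a → push 29. Stack: [29]
LOAD_CONST → push 8. Stack: [29, 8]
BINARY_OP - → 29 - 8 = 21. Stack: [21]
LOAD_CONST → push 5. Stack: [21, 5]
BINARY_OP + → 21 + 5 = 26. Stack: [26]
STORE_FAST r → r=26. Stack: []
LOAD_FAST_LOAD_FAST r,a → push 26,29. Stack: [26, 29]
BINARY_OP & → 26 & 29 = 24. Stack: [24]
STORE_FAST t → t=24. Stack: []
LOAD_CONST → push 11. Stack: [11]
LOAD_FAST a → push 29. Stack: [11, 29]
BINARY_OP + → 11 + 29 = 40. Stack: [40]
LOAD_CONST → push 10. Stack: [40, 10]
BINARY_OP - → 40 - 10 = 30. Stack: [30]
STORE_FAST r → r=30. Stack: []
LOAD_FAST_LOAD_FAST t,t → push 24,24. Stack: [24, 24]
BINARY_OP - → 24 - 24 = 0. Stack: [0]
STORE_FAST r → r=0. Stack: []
LOAD_CONST → push 10. Stack: [10]
STORE_FAST t → t=10. Stack: []
LOAD_FAST a → push 29. Stack: [29]
LOAD_CONST → push 3. Stack: [29, 3]
BINARY_OP * → 29 * 3 = 87. Stack: [87]
STORE_FAST r → r=87. Stack: []
LOAD_FAST t → push 10. Stack: [10]
RETURN_VALUE → return 10.

87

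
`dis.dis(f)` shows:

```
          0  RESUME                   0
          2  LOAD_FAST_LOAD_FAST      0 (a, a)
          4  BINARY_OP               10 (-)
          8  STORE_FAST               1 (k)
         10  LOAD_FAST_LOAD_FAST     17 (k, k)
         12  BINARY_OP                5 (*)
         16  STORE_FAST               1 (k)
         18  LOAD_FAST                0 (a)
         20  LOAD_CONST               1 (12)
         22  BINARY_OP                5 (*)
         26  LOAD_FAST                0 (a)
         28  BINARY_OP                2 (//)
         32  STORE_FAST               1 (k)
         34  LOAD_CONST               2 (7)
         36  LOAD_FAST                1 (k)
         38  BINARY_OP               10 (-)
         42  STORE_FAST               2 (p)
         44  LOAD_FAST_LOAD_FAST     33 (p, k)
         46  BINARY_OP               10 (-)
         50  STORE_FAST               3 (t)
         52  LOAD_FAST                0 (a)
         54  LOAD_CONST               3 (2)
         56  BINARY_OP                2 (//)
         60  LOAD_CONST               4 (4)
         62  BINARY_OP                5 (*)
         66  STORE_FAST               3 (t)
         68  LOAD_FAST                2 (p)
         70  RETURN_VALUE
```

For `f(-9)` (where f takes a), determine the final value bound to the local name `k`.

LOAD_FAST_LOAD_FAST a,a → push -9,-9. Stack: [-9, -9]
BINARY_OP - → -9 - -9 = 0. Stack: [0]
STORE_FAST k → k=0. Stack: []
LOAD_FAST_LOAD_FAST k,k → push 0,0. Stack: [0, 0]
BINARY_OP * → 0 * 0 = 0. Stack: [0]
STORE_FAST k → k=0. Stack: []
LOAD_FAST a → push -9. Stack: [-9]
LOAD_CONST → push 12. Stack: [-9, 12]
BINARY_OP * → -9 * 12 = -108. Stack: [-108]
LOAD_FAST a → push -9. Stack: [-108, -9]
BINARY_OP // → -108 // -9 = 12. Stack: [12]
STORE_FAST k → k=12. Stack: []
LOAD_CONST → push 7. Stack: [7]
LOAD_FAST k → push 12. Stack: [7, 12]
BINARY_OP - → 7 - 12 = -5. Stack: [-5]
STORE_FAST p → p=-5. Stack: []
LOAD_FAST_LOAD_FAST p,k → push -5,12. Stack: [-5, 12]
BINARY_OP - → -5 - 12 = -17. Stack: [-17]
STORE_FAST t → t=-17. Stack: []
LOAD_FAST a → push -9. Stack: [-9]
LOAD_CONST → push 2. Stack: [-9, 2]
BINARY_OP // → -9 // 2 = -5. Stack: [-5]
LOAD_CONST → push 4. Stack: [-5, 4]
BINARY_OP * → -5 * 4 = -20. Stack: [-20]
STORE_FAST t → t=-20. Stack: []
LOAD_FAST p → push -5. Stack: [-5]
RETURN_VALUE → return -5.

12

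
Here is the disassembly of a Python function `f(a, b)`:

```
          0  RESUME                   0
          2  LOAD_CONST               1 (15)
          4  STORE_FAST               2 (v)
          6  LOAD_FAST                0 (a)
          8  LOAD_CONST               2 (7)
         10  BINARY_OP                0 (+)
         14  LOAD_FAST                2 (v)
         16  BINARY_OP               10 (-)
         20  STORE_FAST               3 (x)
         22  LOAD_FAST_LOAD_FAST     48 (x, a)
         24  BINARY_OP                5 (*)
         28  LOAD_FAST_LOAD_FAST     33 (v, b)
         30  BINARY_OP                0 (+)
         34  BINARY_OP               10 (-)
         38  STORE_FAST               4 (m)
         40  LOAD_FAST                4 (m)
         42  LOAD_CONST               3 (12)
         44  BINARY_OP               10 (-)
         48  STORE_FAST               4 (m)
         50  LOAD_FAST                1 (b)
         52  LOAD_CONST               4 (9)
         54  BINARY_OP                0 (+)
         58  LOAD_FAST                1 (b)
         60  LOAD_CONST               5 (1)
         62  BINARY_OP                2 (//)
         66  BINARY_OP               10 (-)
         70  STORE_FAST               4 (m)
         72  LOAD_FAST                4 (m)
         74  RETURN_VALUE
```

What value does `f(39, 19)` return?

9

LOAD_CONST → push 15. Stack: [15]
STORE_FAST v → v=15. Stack: []
LOAD_FAST a → push 39. Stack: [39]
LOAD_CONST → push 7. Stack: [39, 7]
BINARY_OP + → 39 + 7 = 46. Stack: [46]
LOAD_FAST v → push 15. Stack: [46, 15]
BINARY_OP - → 46 - 15 = 31. Stack: [31]
STORE_FAST x → x=31. Stack: []
LOAD_FAST_LOAD_FAST x,a → push 31,39. Stack: [31, 39]
BINARY_OP * → 31 * 39 = 1209. Stack: [1209]
LOAD_FAST_LOAD_FAST v,b → push 15,19. Stack: [1209, 15, 19]
BINARY_OP + → 15 + 19 = 34. Stack: [1209, 34]
BINARY_OP - → 1209 - 34 = 1175. Stack: [1175]
STORE_FAST m → m=1175. Stack: []
LOAD_FAST m → push 1175. Stack: [1175]
LOAD_CONST → push 12. Stack: [1175, 12]
BINARY_OP - → 1175 - 12 = 1163. Stack: [1163]
STORE_FAST m → m=1163. Stack: []
LOAD_FAST b → push 19. Stack: [19]
LOAD_CONST → push 9. Stack: [19, 9]
BINARY_OP + → 19 + 9 = 28. Stack: [28]
LOAD_FAST b → push 19. Stack: [28, 19]
LOAD_CONST → push 1. Stack: [28, 19, 1]
BINARY_OP // → 19 // 1 = 19. Stack: [28, 19]
BINARY_OP - → 28 - 19 = 9. Stack: [9]
STORE_FAST m → m=9. Stack: []
LOAD_FAST m → push 9. Stack: [9]
RETURN_VALUE → return 9.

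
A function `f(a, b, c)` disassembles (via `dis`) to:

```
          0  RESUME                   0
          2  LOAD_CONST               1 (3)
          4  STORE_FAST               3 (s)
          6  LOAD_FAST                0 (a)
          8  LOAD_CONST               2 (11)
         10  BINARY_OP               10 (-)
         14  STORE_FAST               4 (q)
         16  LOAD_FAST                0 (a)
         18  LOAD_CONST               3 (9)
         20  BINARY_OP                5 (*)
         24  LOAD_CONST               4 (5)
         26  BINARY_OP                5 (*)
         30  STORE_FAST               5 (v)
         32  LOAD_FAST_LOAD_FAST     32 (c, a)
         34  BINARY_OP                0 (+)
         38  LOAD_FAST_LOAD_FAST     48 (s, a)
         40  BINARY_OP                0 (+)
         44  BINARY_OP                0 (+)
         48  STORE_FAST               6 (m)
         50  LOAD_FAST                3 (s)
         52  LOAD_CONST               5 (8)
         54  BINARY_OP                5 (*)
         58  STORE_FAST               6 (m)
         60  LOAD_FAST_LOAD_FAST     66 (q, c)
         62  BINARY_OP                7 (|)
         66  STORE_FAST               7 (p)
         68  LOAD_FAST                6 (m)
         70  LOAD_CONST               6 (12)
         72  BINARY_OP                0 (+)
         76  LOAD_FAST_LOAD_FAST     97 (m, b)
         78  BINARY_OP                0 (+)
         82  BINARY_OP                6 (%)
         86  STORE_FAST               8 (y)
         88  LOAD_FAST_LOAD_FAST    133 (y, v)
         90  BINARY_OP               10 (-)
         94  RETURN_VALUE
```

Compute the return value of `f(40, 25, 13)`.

-1764

LOAD_CONST → push 3. Stack: [3]
STORE_FAST s → s=3. Stack: []
LOAD_FAST a → push 40. Stack: [40]
LOAD_CONST → push 11. Stack: [40, 11]
BINARY_OP - → 40 - 11 = 29. Stack: [29]
STORE_FAST q → q=29. Stack: []
LOAD_FAST a → push 40. Stack: [40]
LOAD_CONST → push 9. Stack: [40, 9]
BINARY_OP * → 40 * 9 = 360. Stack: [360]
LOAD_CONST → push 5. Stack: [360, 5]
BINARY_OP * → 360 * 5 = 1800. Stack: [1800]
STORE_FAST v → v=1800. Stack: []
LOAD_FAST_LOAD_FAST c,a → push 13,40. Stack: [13, 40]
BINARY_OP + → 13 + 40 = 53. Stack: [53]
LOAD_FAST_LOAD_FAST s,a → push 3,40. Stack: [53, 3, 40]
BINARY_OP + → 3 + 40 = 43. Stack: [53, 43]
BINARY_OP + → 53 + 43 = 96. Stack: [96]
STORE_FAST m → m=96. Stack: []
LOAD_FAST s → push 3. Stack: [3]
LOAD_CONST → push 8. Stack: [3, 8]
BINARY_OP * → 3 * 8 = 24. Stack: [24]
STORE_FAST m → m=24. Stack: []
LOAD_FAST_LOAD_FAST q,c → push 29,13. Stack: [29, 13]
BINARY_OP | → 29 | 13 = 29. Stack: [29]
STORE_FAST p → p=29. Stack: []
LOAD_FAST m → push 24. Stack: [24]
LOAD_CONST → push 12. Stack: [24, 12]
BINARY_OP + → 24 + 12 = 36. Stack: [36]
LOAD_FAST_LOAD_FAST m,b → push 24,25. Stack: [36, 24, 25]
BINARY_OP + → 24 + 25 = 49. Stack: [36, 49]
BINARY_OP % → 36 % 49 = 36. Stack: [36]
STORE_FAST y → y=36. Stack: []
LOAD_FAST_LOAD_FAST y,v → push 36,1800. Stack: [36, 1800]
BINARY_OP - → 36 - 1800 = -1764. Stack: [-1764]
RETURN_VALUE → return -1764.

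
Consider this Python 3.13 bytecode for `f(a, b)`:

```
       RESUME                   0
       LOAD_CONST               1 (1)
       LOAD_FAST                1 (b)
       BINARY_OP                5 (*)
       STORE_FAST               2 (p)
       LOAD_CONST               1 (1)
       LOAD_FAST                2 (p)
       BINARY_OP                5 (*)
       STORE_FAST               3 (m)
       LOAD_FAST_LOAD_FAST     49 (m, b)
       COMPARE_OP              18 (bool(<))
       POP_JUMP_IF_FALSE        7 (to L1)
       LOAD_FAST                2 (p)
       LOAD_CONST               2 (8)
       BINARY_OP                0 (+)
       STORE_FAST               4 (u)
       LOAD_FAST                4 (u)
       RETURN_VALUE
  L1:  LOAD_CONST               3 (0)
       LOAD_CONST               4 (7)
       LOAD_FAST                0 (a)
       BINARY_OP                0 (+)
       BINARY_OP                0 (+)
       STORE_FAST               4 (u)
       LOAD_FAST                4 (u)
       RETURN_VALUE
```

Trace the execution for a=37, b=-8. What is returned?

44

LOAD_CONST → push 1. Stack: [1]
LOAD_FAST b → push -8. Stack: [1, -8]
BINARY_OP * → 1 * -8 = -8. Stack: [-8]
STORE_FAST p → p=-8. Stack: []
LOAD_CONST → push 1. Stack: [1]
LOAD_FAST p → push -8. Stack: [1, -8]
BINARY_OP * → 1 * -8 = -8. Stack: [-8]
STORE_FAST m → m=-8. Stack: []
LOAD_FAST_LOAD_FAST m,b → push -8,-8. Stack: [-8, -8]
COMPARE_OP bool(<) → -8 vs -8 = False. Stack: [False]
POP_JUMP_IF_FALSE → pop False; jump. Stack: []
LOAD_CONST → push 0. Stack: [0]
LOAD_CONST → push 7. Stack: [0, 7]
LOAD_FAST a → push 37. Stack: [0, 7, 37]
BINARY_OP + → 7 + 37 = 44. Stack: [0, 44]
BINARY_OP + → 0 + 44 = 44. Stack: [44]
STORE_FAST u → u=44. Stack: []
LOAD_FAST u → push 44. Stack: [44]
RETURN_VALUE → return 44.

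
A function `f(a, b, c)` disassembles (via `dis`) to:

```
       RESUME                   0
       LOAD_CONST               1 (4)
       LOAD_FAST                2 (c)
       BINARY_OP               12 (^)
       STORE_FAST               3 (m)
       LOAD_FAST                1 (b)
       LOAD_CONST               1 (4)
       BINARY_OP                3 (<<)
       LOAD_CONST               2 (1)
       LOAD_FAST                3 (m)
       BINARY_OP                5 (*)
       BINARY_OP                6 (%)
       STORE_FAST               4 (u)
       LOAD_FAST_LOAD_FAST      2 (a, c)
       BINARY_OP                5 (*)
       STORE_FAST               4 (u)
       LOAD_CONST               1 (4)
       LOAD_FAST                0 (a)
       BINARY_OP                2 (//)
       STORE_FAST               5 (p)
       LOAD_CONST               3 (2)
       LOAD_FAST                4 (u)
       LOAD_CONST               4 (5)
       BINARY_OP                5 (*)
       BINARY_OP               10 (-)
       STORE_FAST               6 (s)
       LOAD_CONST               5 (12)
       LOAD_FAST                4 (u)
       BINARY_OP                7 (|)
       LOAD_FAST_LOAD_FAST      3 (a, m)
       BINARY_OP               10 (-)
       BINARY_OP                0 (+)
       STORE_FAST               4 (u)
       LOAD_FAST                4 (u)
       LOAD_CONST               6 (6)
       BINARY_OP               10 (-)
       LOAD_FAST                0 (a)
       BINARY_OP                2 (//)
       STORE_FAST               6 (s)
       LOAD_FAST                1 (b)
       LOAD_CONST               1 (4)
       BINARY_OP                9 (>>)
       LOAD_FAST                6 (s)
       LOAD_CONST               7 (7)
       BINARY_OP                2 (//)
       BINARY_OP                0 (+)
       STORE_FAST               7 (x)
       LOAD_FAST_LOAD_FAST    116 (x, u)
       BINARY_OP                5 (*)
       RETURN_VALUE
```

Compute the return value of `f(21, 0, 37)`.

LOAD_CONST → push 4. Stack: [4]
LOAD_FAST c → push 37. Stack: [4, 37]
BINARY_OP ^ → 4 ^ 37 = 33. Stack: [33]
STORE_FAST m → m=33. Stack: []
LOAD_FAST b → push 0. Stack: [0]
LOAD_CONST → push 4. Stack: [0, 4]
BINARY_OP << → 0 << 4 = 0. Stack: [0]
LOAD_CONST → push 1. Stack: [0, 1]
LOAD_FAST m → push 33. Stack: [0, 1, 33]
BINARY_OP * → 1 * 33 = 33. Stack: [0, 33]
BINARY_OP % → 0 % 33 = 0. Stack: [0]
STORE_FAST u → u=0. Stack: []
LOAD_FAST_LOAD_FAST a,c → push 21,37. Stack: [21, 37]
BINARY_OP * → 21 * 37 = 777. Stack: [777]
STORE_FAST u → u=777. Stack: []
LOAD_CONST → push 4. Stack: [4]
LOAD_FAST a → push 21. Stack: [4, 21]
BINARY_OP // → 4 // 21 = 0. Stack: [0]
STORE_FAST p → p=0. Stack: []
LOAD_CONST → push 2. Stack: [2]
LOAD_FAST u → push 777. Stack: [2, 777]
LOAD_CONST → push 5. Stack: [2, 777, 5]
BINARY_OP * → 777 * 5 = 3885. Stack: [2, 3885]
BINARY_OP - → 2 - 3885 = -3883. Stack: [-3883]
STORE_FAST s → s=-3883. Stack: []
LOAD_CONST → push 12. Stack: [12]
LOAD_FAST u → push 777. Stack: [12, 777]
BINARY_OP | → 12 | 777 = 781. Stack: [781]
LOAD_FAST_LOAD_FAST a,m → push 21,33. Stack: [781, 21, 33]
BINARY_OP - → 21 - 33 = -12. Stack: [781, -12]
BINARY_OP + → 781 + -12 = 769. Stack: [769]
STORE_FAST u → u=769. Stack: []
LOAD_FAST u → push 769. Stack: [769]
LOAD_CONST → push 6. Stack: [769, 6]
BINARY_OP - → 769 - 6 = 763. Stack: [763]
LOAD_FAST a → push 21. Stack: [763, 21]
BINARY_OP // → 763 // 21 = 36. Stack: [36]
STORE_FAST s → s=36. Stack: []
LOAD_FAST b → push 0. Stack: [0]
LOAD_CONST → push 4. Stack: [0, 4]
BINARY_OP >> → 0 >> 4 = 0. Stack: [0]
LOAD_FAST s → push 36. Stack: [0, 36]
LOAD_CONST → push 7. Stack: [0, 36, 7]
BINARY_OP // → 36 // 7 = 5. Stack: [0, 5]
BINARY_OP + → 0 + 5 = 5. Stack: [5]
STORE_FAST x → x=5. Stack: []
LOAD_FAST_LOAD_FAST x,u → push 5,769. Stack: [5, 769]
BINARY_OP * → 5 * 769 = 3845. Stack: [3845]
RETURN_VALUE → return 3845.

3845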